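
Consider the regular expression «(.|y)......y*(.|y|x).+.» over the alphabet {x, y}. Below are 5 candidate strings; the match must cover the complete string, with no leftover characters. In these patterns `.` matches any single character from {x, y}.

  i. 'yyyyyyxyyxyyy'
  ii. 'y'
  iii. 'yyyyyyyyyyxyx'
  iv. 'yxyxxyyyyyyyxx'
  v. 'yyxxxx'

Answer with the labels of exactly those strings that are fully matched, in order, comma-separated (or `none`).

i → match
ii → no match
iii → match
iv → match
v → no match

i, iii, iv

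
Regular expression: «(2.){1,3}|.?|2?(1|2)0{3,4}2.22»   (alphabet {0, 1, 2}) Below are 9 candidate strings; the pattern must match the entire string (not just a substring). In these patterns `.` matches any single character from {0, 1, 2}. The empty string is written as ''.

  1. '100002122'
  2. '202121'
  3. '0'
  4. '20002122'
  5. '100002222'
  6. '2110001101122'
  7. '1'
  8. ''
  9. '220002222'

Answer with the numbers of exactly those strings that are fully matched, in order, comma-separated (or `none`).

1. '100002122' → match
2. '202121' → match
3. '0' → match
4. '20002122' → match
5. '100002222' → match
6 → no match
7. '1' → match
8. '' → match
9. '220002222' → match

1, 2, 3, 4, 5, 7, 8, 9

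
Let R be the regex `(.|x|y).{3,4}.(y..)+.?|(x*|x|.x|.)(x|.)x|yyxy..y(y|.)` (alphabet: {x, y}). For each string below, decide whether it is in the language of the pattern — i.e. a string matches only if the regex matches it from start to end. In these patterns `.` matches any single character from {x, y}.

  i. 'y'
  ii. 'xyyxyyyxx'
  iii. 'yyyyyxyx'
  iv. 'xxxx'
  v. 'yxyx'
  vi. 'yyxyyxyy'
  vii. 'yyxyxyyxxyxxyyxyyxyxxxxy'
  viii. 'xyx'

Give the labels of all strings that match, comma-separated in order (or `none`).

ii, iv, v, vi, viii

i → no match
ii → match
iii → no match
iv → match
v → match
vi → match
vii → no match
viii → match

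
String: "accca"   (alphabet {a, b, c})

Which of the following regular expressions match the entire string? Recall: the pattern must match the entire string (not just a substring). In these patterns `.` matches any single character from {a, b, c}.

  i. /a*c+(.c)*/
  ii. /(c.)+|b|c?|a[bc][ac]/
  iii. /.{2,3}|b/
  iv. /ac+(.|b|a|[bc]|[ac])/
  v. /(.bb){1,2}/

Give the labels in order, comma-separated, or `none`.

iv

i → no match
ii → no match
iii → no match
iv → match
v → no match — must end with "bb"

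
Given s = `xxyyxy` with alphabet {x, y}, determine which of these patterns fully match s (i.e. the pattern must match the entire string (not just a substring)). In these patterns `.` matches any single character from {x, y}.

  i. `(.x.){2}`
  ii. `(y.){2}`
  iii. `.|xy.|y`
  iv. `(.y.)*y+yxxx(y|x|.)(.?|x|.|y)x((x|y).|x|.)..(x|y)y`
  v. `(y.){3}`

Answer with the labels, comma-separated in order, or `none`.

i

i → match
ii → no match — must start with `y`
iii → no match
iv → no match
v → no match — must start with `y`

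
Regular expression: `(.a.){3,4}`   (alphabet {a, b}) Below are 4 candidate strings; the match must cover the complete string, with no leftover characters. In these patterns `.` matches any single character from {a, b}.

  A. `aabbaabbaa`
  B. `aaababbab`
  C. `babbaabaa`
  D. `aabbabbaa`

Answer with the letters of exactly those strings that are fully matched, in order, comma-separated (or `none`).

A. `aabbaabbaa` → no match
B. `aaababbab` → match
C. `babbaabaa` → match
D. `aabbabbaa` → match

B, C, D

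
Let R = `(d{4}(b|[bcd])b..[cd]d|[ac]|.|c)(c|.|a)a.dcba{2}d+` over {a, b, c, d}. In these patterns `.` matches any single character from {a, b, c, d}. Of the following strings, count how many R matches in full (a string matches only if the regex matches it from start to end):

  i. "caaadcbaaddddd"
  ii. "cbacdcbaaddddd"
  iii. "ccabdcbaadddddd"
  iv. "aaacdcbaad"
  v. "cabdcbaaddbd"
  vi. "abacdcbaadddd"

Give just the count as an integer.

5

i → match
ii → match
iii → match
iv → match
v → no match
vi → match
Total matched: 5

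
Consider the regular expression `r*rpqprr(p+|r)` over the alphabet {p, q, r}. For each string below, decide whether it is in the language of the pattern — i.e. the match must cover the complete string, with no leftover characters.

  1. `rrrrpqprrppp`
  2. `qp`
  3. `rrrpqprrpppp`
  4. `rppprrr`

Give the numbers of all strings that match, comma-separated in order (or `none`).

1, 3

1 → match
2 → no match
3 → match
4 → no match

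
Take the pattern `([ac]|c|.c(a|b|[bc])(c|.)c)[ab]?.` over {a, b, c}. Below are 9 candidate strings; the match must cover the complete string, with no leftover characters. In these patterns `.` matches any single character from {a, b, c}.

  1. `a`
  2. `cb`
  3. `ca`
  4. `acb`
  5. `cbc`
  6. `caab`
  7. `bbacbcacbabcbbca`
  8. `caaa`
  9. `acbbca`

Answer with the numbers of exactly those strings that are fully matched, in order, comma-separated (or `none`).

2, 3, 5, 9

1 → no match
2 → match
3 → match
4 → no match
5 → match
6 → no match
7 → no match
8 → no match
9 → match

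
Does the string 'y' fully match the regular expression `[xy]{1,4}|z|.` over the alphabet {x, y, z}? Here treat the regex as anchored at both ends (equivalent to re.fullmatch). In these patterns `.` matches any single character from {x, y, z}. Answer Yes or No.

Yes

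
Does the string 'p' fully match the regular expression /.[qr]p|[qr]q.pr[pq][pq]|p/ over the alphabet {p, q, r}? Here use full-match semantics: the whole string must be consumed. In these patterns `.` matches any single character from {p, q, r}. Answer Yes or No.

Yes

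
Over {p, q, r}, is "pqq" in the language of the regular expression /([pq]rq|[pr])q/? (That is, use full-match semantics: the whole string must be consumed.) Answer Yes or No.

No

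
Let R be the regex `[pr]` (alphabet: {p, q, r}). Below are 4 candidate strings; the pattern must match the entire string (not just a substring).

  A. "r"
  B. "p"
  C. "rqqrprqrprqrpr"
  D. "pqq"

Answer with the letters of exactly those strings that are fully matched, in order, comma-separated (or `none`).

A, B

A. "r" → match
B. "p" → match
C → no match
D. "pqq" → no match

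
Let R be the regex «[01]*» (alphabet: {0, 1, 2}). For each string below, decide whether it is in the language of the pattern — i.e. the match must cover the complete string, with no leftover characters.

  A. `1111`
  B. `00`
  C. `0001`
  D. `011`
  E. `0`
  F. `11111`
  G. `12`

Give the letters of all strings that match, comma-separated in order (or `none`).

A → match
B → match
C → match
D → match
E → match
F → match
G → no match

A, B, C, D, E, F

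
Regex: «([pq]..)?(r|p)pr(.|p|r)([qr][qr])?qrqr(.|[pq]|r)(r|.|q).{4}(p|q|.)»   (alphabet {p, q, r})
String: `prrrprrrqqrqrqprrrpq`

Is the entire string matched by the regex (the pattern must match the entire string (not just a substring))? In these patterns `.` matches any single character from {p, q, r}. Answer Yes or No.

Yes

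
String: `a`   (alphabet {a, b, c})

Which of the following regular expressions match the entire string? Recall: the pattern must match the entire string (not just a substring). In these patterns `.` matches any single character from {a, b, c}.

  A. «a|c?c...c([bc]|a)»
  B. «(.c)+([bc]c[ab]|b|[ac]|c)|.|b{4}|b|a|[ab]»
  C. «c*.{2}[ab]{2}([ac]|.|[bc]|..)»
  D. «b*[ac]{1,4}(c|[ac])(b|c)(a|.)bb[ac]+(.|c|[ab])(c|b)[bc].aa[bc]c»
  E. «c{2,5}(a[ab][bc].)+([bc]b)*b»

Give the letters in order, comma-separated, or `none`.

A → match
B → match
C → no match
D → no match — must end with `c`
E → no match — must start with `c`

A, B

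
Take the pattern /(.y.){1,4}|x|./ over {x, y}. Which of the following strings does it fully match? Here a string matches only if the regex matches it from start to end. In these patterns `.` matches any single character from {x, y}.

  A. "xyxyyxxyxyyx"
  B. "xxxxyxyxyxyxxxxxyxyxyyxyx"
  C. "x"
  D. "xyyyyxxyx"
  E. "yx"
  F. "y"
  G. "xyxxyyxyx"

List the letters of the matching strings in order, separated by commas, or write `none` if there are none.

A → match
B → no match
C → match
D → match
E → no match
F → match
G → match

A, C, D, F, G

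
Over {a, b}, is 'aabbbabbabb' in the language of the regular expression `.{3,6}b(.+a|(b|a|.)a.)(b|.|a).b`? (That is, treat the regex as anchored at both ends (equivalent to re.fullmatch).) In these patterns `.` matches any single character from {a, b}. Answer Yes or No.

No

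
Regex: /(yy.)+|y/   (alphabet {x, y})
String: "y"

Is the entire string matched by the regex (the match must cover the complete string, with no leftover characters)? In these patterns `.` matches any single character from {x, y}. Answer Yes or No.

Yes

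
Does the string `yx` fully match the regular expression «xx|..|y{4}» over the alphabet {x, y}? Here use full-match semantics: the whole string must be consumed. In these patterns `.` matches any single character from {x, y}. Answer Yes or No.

Yes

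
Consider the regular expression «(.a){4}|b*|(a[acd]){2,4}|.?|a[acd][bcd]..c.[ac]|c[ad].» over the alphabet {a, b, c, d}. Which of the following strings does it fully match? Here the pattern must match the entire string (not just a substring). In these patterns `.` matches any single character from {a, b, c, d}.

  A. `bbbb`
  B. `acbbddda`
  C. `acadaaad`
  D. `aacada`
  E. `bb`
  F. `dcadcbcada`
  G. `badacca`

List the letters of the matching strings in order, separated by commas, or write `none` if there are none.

A. `bbbb` → match
B. `acbbddda` → no match
C. `acadaaad` → match
D. `aacada` → no match
E. `bb` → match
F. `dcadcbcada` → no match
G. `badacca` → no match

A, C, E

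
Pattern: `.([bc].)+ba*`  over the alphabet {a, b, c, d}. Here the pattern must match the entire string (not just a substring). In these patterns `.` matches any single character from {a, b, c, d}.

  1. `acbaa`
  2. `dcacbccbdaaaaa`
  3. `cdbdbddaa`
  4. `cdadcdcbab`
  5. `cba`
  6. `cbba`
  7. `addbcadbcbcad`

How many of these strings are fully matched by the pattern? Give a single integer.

1. `acbaa` → no match
2 → no match
3. `cdbdbddaa` → no match
4. `cdadcdcbab` → no match
5. `cba` → no match
6. `cbba` → no match
7 → no match
Total matched: 0

0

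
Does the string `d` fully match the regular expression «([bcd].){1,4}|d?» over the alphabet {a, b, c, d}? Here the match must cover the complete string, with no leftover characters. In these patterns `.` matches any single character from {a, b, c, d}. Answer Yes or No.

Yes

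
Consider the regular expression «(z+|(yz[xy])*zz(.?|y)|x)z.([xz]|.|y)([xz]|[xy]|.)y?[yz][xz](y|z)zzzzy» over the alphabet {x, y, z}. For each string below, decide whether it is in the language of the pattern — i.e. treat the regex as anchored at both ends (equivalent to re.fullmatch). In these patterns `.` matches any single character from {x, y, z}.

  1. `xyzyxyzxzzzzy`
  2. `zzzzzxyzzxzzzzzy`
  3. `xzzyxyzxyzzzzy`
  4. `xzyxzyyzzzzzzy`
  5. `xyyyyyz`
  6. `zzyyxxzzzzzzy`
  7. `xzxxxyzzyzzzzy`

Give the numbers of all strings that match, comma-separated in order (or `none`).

2, 3, 4, 7

1 → no match
2 → match
3 → match
4 → match
5 → no match — must end with `zzzzy`
6 → no match
7 → match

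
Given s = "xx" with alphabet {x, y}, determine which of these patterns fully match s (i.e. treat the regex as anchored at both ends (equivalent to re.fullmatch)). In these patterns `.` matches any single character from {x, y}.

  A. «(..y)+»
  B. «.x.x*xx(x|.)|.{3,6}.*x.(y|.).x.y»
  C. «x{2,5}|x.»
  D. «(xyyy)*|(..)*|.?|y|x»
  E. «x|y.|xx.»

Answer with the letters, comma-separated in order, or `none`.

C, D

A → no match — must end with "y"
B → no match
C → match
D → match
E → no match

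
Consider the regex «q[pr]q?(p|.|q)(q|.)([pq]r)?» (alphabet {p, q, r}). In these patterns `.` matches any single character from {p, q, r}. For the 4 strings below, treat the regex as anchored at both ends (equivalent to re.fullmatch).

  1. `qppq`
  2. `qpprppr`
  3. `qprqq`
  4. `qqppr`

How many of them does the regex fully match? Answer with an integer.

1 → match
2 → no match
3 → no match
4 → no match
Total matched: 1

1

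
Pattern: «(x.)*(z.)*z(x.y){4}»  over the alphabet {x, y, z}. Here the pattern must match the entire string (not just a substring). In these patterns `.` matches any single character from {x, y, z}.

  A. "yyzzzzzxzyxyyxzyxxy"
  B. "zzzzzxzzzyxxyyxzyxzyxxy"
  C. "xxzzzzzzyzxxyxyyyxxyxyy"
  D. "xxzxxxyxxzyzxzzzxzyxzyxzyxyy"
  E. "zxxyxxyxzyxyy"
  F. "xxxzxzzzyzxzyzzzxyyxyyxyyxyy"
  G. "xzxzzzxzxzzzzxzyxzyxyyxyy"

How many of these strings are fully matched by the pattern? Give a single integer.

1

A → no match
B → no match
C → no match
D → no match
E → match
F → no match
G → no match
Total matched: 1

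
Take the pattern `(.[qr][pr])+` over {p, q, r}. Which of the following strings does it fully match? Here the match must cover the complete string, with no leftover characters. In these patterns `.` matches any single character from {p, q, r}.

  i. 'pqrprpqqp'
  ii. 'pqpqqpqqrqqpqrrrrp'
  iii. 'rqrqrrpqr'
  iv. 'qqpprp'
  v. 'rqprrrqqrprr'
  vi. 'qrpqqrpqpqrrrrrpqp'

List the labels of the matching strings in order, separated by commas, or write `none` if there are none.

i → match
ii → match
iii → match
iv → match
v → match
vi → match

i, ii, iii, iv, v, vi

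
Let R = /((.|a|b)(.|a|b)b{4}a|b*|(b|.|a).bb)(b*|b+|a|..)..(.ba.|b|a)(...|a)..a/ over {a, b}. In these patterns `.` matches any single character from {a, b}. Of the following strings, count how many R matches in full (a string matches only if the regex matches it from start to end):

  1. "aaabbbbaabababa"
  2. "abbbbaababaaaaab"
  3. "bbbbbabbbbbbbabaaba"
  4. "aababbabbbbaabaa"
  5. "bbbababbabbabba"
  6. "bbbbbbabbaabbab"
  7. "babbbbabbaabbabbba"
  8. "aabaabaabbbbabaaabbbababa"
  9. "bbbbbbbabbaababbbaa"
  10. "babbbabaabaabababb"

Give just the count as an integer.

1 → no match
2 → no match — must end with "a"
3 → no match
4 → no match
5 → no match
6 → no match — must end with "a"
7 → match
8 → no match
9 → no match
10 → no match — must end with "a"
Total matched: 1

1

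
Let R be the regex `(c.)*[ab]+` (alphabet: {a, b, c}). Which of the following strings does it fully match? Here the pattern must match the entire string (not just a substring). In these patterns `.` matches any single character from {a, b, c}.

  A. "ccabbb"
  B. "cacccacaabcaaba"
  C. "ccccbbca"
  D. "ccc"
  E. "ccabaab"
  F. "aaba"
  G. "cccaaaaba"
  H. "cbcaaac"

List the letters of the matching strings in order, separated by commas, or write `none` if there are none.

A, E, F, G

A → match
B → no match
C → no match
D → no match
E → match
F → match
G → match
H → no match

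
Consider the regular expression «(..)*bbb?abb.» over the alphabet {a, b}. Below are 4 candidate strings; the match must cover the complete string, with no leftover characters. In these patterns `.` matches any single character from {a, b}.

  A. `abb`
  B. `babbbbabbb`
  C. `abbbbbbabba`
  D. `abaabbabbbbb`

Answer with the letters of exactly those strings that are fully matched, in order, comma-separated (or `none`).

A → no match
B → match
C → match
D → no match

B, C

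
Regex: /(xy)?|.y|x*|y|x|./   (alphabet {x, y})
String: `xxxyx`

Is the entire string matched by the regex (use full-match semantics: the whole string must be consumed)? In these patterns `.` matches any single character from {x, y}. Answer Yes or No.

No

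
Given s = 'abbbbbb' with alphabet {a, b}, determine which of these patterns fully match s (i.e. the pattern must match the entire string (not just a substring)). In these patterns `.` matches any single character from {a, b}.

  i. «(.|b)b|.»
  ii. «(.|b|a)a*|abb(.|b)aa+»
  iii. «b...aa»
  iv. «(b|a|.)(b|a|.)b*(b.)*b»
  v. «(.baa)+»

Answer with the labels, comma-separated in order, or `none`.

iv

i → no match
ii → no match
iii → no match — must start with 'b'
iv → match
v → no match — must end with 'baa'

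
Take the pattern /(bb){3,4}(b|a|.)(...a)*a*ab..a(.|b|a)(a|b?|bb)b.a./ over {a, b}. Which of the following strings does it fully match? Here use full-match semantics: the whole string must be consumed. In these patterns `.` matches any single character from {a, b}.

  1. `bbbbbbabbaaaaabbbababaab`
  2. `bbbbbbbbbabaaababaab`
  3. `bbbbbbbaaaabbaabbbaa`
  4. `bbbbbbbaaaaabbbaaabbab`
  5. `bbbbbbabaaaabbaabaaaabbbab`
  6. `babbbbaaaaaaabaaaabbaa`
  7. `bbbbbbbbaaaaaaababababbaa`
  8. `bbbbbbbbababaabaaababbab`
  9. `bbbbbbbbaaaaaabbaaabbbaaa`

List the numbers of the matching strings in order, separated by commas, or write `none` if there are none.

1, 2, 3, 4, 5, 7, 8, 9

1 → match
2 → match
3 → match
4 → match
5 → match
6 → no match — must start with `bb`
7 → match
8 → match
9 → match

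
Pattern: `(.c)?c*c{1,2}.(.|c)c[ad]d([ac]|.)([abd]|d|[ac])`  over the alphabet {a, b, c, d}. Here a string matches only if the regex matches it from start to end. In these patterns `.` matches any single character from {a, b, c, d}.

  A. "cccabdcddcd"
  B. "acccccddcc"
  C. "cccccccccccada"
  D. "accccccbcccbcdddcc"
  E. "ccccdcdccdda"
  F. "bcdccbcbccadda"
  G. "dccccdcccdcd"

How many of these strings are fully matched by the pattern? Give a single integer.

A → no match
B → match
C → no match
D → no match
E → no match
F → no match
G → no match
Total matched: 1

1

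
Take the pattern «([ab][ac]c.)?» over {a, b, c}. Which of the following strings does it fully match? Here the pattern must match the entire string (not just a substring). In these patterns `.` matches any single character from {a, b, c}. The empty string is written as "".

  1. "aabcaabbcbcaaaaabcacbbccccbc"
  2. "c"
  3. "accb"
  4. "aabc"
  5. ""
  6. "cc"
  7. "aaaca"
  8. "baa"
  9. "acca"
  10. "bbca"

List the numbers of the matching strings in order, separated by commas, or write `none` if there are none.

3, 5, 9

1 → no match
2 → no match
3 → match
4 → no match
5 → match
6 → no match
7 → no match
8 → no match
9 → match
10 → no match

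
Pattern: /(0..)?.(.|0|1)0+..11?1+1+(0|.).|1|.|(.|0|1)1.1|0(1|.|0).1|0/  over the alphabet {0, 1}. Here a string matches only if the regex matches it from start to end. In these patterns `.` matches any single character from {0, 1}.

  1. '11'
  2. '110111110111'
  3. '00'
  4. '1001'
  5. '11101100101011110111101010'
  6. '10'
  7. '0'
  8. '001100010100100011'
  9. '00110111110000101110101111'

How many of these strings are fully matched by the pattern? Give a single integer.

1

1. '11' → no match
2. '110111110111' → no match
3. '00' → no match
4. '1001' → no match
5 → no match
6. '10' → no match
7. '0' → match
8 → no match
9 → no match
Total matched: 1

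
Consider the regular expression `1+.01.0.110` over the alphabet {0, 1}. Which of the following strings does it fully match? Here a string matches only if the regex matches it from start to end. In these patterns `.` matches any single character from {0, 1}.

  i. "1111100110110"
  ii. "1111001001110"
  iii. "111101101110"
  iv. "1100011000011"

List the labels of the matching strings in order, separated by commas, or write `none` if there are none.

ii, iii

i → no match
ii → match
iii. "111101101110" → match
iv → no match — must end with "110"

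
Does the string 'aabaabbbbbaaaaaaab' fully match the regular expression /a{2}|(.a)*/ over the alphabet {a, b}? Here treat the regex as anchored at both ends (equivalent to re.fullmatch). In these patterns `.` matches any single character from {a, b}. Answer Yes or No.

No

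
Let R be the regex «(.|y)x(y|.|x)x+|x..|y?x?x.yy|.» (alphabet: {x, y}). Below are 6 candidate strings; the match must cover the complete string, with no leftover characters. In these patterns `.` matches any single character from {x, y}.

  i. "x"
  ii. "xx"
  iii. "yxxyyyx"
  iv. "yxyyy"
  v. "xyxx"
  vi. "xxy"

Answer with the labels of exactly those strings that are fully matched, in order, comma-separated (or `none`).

i, iv, vi

i → match
ii → no match
iii → no match
iv → match
v → no match
vi → match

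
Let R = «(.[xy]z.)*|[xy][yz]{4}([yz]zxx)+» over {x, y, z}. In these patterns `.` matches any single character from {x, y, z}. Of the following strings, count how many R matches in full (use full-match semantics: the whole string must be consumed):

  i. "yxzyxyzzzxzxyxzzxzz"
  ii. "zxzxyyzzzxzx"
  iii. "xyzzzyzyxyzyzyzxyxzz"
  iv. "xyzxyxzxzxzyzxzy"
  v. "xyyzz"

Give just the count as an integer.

3

i → no match
ii. "zxzxyyzzzxzx" → match
iii → match
iv → match
v. "xyyzz" → no match
Total matched: 3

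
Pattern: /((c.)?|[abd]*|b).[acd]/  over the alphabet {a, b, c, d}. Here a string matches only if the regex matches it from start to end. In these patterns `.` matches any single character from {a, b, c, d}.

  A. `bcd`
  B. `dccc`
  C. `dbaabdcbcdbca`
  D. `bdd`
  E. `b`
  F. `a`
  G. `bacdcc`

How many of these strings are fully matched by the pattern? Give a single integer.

2

A → match
B → no match
C → no match
D → match
E → no match
F → no match
G → no match
Total matched: 2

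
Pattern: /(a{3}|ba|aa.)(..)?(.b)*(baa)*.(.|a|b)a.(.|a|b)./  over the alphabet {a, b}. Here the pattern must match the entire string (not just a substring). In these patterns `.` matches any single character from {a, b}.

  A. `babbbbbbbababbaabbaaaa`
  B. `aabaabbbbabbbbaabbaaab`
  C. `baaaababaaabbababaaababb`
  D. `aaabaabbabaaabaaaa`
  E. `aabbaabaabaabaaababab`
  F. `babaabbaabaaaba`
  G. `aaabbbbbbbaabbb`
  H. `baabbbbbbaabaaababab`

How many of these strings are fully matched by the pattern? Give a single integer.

A → no match
B → match
C → no match
D → no match
E → match
F → match
G → match
H → match
Total matched: 5

5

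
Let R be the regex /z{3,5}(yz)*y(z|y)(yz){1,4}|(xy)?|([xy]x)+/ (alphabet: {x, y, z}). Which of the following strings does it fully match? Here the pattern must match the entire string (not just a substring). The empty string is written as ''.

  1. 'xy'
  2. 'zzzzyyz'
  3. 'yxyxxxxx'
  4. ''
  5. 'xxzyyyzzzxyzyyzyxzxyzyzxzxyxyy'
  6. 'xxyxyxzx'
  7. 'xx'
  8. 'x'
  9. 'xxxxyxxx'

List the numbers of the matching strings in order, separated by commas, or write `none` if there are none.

1, 3, 4, 7, 9

1. 'xy' → match
2. 'zzzzyyz' → no match
3. 'yxyxxxxx' → match
4. '' → match
5 → no match
6. 'xxyxyxzx' → no match
7. 'xx' → match
8. 'x' → no match
9. 'xxxxyxxx' → match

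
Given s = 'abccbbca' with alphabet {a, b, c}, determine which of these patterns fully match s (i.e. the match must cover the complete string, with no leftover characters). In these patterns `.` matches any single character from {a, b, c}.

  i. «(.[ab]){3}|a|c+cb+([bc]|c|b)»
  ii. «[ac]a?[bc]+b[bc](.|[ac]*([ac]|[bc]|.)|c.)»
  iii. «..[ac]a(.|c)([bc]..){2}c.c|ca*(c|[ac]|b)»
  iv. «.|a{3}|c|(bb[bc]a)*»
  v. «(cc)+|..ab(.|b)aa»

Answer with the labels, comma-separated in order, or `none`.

i → no match
ii → match
iii → no match
iv → no match
v → no match

ii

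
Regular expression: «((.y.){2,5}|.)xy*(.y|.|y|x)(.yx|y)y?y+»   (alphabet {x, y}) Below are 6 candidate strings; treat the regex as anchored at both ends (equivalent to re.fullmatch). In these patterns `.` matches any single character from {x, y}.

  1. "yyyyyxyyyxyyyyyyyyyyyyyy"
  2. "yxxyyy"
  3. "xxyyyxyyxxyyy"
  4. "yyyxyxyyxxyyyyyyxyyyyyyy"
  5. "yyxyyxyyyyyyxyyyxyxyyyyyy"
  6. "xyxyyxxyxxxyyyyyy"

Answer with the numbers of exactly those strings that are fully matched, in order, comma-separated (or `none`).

1 → match
2 → match
3 → no match
4 → match
5 → match
6 → match

1, 2, 4, 5, 6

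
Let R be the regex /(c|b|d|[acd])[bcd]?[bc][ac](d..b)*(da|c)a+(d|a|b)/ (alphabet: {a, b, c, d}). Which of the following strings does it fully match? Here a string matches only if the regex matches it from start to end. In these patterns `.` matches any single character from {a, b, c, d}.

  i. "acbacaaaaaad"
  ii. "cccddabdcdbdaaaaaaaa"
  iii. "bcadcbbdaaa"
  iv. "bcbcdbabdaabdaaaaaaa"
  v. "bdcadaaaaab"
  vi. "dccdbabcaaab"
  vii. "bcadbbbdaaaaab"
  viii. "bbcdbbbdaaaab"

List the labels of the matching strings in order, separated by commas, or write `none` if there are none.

i, ii, iii, iv, v, vi, vii, viii

i → match
ii → match
iii → match
iv → match
v → match
vi → match
vii → match
viii → match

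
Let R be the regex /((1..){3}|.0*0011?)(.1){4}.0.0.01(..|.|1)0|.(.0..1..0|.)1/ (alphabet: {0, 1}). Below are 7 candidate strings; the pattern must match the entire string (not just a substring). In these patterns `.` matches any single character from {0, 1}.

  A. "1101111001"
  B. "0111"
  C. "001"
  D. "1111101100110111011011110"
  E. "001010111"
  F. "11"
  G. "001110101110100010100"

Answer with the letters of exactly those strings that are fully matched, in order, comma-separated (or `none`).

A, C

A → match
B → no match
C → match
D → no match
E → no match
F → no match
G → no match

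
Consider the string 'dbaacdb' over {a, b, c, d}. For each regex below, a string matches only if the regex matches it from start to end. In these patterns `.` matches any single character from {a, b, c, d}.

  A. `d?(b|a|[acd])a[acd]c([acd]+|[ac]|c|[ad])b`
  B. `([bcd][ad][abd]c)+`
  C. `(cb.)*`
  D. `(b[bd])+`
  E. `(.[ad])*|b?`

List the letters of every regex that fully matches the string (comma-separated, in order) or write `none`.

A → match
B → no match — must end with 'c'
C → no match
D → no match — must start with 'b'
E → no match

A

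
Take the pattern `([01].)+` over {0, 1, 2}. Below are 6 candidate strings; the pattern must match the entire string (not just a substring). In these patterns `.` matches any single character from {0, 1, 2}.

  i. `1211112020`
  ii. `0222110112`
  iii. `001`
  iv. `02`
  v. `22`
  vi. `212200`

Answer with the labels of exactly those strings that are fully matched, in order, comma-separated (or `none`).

i → no match
ii → no match
iii → no match
iv → match
v → no match
vi → no match

iv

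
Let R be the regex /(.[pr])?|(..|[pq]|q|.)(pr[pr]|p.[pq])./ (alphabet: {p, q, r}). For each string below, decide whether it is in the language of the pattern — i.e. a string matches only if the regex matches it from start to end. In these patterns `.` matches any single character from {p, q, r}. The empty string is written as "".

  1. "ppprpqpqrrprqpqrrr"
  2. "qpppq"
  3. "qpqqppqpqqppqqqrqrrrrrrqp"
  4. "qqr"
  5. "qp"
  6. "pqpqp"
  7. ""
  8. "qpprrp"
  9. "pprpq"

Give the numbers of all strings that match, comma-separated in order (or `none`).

1 → no match
2 → match
3 → no match
4 → no match
5 → match
6 → no match
7 → match
8 → match
9 → match

2, 5, 7, 8, 9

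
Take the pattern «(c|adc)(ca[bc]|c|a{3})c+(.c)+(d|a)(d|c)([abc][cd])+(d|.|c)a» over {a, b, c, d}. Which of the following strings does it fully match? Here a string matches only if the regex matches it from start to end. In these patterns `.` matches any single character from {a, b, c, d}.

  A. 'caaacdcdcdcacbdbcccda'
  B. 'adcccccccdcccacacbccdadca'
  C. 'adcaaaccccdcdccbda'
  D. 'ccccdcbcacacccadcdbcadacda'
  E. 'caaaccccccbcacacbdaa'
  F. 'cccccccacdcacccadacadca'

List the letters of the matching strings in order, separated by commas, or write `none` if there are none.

A, B, D, E, F

A → match
B → match
C → no match
D → match
E → match
F → match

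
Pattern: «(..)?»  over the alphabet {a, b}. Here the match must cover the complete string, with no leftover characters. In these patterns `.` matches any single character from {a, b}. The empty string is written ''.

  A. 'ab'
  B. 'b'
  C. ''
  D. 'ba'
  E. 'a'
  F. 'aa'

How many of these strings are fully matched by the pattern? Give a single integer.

A → match
B → no match
C → match
D → match
E → no match
F → match
Total matched: 4

4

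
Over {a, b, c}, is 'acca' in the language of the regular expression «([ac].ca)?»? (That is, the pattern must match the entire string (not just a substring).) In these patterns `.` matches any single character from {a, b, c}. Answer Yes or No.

Yes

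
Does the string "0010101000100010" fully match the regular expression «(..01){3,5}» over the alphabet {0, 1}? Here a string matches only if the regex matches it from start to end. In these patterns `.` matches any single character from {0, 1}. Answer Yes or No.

No

Every match must end with "01", but "0010101000100010" does not.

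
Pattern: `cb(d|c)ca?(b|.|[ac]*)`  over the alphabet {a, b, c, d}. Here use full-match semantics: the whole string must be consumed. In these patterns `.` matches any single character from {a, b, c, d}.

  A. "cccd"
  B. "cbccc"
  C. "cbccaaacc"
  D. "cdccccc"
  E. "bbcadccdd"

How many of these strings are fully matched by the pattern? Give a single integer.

A. "cccd" → no match — must start with "cb"
B. "cbccc" → match
C. "cbccaaacc" → match
D. "cdccccc" → no match — must start with "cb"
E. "bbcadccdd" → no match — must start with "cb"
Total matched: 2

2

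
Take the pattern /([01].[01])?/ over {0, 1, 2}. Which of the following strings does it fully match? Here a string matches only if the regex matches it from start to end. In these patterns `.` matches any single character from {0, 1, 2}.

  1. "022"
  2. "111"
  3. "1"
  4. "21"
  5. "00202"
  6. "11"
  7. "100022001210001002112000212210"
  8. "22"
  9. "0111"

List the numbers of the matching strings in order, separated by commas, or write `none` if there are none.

1 → no match
2 → match
3 → no match
4 → no match
5 → no match
6 → no match
7 → no match
8 → no match
9 → no match

2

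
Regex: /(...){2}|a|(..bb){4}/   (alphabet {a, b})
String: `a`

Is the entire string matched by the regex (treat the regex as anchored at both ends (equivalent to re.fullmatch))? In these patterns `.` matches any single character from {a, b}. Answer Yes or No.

Yes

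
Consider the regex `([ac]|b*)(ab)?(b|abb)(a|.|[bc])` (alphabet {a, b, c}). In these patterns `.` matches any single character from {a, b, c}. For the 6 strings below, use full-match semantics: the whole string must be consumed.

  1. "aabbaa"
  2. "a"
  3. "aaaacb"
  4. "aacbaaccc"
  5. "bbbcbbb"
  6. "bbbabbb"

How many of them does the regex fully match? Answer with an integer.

1 → no match
2 → no match
3 → no match
4 → no match
5 → no match
6 → match
Total matched: 1

1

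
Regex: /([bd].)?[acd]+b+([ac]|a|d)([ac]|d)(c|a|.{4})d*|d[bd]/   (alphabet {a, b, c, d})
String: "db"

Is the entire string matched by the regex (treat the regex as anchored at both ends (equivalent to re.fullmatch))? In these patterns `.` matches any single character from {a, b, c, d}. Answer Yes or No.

Yes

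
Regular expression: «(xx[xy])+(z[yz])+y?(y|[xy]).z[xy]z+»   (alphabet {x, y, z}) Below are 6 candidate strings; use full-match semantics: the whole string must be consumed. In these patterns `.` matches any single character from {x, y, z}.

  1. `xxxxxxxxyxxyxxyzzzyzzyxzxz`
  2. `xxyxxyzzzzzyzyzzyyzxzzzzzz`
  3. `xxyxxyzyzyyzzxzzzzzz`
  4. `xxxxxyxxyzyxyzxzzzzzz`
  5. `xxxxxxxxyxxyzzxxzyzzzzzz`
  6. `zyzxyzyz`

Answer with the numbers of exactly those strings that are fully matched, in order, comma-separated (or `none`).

1, 2, 3, 4, 5

1 → match
2 → match
3 → match
4 → match
5 → match
6 → no match — must start with `xx`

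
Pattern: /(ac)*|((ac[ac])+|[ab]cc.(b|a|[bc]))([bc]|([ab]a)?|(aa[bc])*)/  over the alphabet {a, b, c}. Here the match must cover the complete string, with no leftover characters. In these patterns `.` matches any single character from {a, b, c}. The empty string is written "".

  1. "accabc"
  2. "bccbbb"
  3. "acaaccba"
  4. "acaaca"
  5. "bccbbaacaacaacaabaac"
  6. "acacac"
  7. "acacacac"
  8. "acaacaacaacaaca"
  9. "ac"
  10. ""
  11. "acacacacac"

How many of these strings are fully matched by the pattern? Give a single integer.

11

1 → match
2 → match
3 → match
4 → match
5 → match
6 → match
7 → match
8 → match
9 → match
10 → match
11 → match
Total matched: 11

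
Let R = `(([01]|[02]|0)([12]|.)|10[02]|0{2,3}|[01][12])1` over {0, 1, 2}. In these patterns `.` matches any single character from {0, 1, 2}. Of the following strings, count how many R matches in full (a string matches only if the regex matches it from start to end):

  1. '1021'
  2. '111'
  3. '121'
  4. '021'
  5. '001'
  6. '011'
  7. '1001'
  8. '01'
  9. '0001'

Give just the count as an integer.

1 → match
2 → match
3 → match
4 → match
5 → match
6 → match
7 → match
8 → no match
9 → match
Total matched: 8

8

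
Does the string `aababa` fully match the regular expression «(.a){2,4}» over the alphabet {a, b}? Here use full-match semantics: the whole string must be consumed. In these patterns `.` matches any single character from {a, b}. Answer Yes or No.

Yes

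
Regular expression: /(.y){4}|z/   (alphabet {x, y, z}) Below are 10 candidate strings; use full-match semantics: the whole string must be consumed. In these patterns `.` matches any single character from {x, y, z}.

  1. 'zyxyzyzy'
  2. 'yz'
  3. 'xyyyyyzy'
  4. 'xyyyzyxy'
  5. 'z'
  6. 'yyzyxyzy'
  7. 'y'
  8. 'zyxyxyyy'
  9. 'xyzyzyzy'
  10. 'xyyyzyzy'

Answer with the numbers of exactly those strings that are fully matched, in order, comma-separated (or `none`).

1 → match
2 → no match
3 → match
4 → match
5 → match
6 → match
7 → no match
8 → match
9 → match
10 → match

1, 3, 4, 5, 6, 8, 9, 10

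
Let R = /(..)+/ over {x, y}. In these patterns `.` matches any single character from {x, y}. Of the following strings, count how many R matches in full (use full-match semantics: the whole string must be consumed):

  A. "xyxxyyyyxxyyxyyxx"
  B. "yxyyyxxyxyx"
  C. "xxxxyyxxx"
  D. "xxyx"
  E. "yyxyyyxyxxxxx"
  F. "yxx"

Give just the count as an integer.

A → no match
B → no match
C → no match
D → match
E → no match
F → no match
Total matched: 1

1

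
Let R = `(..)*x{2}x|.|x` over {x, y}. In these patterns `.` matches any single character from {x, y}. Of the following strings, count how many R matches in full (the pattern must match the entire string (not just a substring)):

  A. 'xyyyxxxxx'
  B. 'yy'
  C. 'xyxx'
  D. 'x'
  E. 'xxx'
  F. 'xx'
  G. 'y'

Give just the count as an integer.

A → match
B → no match
C → no match
D → match
E → match
F → no match
G → match
Total matched: 4

4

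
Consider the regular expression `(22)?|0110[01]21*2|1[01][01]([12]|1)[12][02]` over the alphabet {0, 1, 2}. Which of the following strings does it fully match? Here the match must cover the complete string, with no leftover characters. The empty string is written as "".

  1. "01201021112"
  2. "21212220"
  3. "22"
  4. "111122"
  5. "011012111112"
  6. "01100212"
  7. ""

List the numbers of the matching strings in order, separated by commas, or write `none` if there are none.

3, 4, 5, 6, 7

1. "01201021112" → no match
2. "21212220" → no match
3. "22" → match
4. "111122" → match
5. "011012111112" → match
6. "01100212" → match
7. "" → match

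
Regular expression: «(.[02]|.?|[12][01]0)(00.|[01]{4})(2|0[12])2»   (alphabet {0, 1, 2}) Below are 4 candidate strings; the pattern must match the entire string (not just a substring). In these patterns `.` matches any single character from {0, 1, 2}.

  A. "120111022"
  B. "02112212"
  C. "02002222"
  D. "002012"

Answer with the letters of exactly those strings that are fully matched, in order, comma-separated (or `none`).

A. "120111022" → match
B. "02112212" → no match
C. "02002222" → no match
D. "002012" → match

A, D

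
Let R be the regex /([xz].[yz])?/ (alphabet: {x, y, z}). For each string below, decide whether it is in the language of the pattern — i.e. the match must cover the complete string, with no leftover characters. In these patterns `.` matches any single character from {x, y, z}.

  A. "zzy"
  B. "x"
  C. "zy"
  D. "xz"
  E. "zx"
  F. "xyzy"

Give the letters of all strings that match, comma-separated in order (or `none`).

A → match
B → no match
C → no match
D → no match
E → no match
F → no match

A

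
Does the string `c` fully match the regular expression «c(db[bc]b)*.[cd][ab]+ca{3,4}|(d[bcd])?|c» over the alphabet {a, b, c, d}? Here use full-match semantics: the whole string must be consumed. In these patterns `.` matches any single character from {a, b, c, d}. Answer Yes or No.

Yes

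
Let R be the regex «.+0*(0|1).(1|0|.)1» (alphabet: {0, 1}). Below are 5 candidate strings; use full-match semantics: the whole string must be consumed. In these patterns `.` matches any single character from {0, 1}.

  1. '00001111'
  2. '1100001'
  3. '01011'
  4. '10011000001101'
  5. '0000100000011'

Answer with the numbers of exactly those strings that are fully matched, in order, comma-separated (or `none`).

1 → match
2 → match
3 → match
4 → match
5 → match

1, 2, 3, 4, 5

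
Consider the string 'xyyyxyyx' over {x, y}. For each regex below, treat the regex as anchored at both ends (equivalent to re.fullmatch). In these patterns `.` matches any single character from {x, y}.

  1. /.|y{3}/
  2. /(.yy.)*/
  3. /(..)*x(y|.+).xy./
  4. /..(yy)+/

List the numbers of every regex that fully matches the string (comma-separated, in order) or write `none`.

2

1 → no match
2 → match
3 → no match
4 → no match — must end with 'yy'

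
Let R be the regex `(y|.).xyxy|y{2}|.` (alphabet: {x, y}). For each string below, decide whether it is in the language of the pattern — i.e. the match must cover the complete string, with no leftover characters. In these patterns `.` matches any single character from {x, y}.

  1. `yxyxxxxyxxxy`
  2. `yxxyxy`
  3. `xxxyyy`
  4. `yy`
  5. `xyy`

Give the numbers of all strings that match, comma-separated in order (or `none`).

2, 4

1 → no match
2 → match
3 → no match
4 → match
5 → no match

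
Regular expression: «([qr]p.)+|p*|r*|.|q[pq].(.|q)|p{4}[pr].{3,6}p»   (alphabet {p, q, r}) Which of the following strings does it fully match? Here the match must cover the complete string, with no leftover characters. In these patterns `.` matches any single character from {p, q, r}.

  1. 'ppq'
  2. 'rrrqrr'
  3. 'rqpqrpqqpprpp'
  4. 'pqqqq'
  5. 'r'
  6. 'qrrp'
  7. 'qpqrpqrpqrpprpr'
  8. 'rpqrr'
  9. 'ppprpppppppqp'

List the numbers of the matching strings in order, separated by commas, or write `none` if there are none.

5, 7

1. 'ppq' → no match
2. 'rrrqrr' → no match
3 → no match
4. 'pqqqq' → no match
5. 'r' → match
6. 'qrrp' → no match
7 → match
8. 'rpqrr' → no match
9 → no match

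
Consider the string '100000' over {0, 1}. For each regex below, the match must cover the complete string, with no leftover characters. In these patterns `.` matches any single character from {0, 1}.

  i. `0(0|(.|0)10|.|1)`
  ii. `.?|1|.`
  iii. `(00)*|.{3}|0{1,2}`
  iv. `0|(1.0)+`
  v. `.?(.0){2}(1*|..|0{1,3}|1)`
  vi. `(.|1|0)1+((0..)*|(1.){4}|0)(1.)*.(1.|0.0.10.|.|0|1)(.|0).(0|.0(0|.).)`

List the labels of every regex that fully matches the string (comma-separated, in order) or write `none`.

i → no match — must start with '0'
ii → no match
iii → no match
iv → no match
v → match
vi → no match

v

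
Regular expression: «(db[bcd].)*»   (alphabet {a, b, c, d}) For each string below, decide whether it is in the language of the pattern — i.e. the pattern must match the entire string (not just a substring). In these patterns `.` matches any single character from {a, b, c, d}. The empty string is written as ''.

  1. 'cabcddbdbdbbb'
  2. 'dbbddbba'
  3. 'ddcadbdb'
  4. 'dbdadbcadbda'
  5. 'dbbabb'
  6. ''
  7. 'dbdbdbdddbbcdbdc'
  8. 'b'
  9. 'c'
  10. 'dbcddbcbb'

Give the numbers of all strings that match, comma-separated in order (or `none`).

2, 4, 6, 7

1 → no match
2. 'dbbddbba' → match
3. 'ddcadbdb' → no match
4. 'dbdadbcadbda' → match
5. 'dbbabb' → no match
6. '' → match
7 → match
8. 'b' → no match
9. 'c' → no match
10. 'dbcddbcbb' → no match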